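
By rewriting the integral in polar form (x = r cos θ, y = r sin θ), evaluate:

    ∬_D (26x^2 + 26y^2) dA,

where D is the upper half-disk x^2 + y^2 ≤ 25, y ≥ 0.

The region D is 0 ≤ r ≤ 5, 0 ≤ θ ≤ π in polar coordinates, where x = r cos(θ), y = r sin(θ), and dA = r dr dθ.

Under the substitution, the integrand becomes 26r^2, so

    ∬_D (26x^2 + 26y^2) dA = ∫_{0}^{π} ∫_{0}^{5} (26r^2) · r dr dθ.

Inner integral (in r): ∫_{0}^{5} (26r^2) · r dr = 8125/2.

Outer integral (in θ): ∫_{0}^{π} (8125/2) dθ = 8125π/2.

Therefore ∬_D (26x^2 + 26y^2) dA = 8125π/2.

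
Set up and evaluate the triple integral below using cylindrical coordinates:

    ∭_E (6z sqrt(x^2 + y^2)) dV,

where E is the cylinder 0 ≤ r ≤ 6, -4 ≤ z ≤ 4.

In cylindrical coordinates, x = r cos(θ), y = r sin(θ), z = z, and dV = r dr dθ dz.

The integrand becomes 6r z, so

    ∭_E (6z sqrt(x^2 + y^2)) dV = ∫_{0}^{2π} ∫_{0}^{6} ∫_{-4}^{4} (6r z) · r dz dr dθ.

Inner (z): 0.
Middle (r from 0 to 6): 0.
Outer (θ): 0.

Therefore the triple integral equals 0.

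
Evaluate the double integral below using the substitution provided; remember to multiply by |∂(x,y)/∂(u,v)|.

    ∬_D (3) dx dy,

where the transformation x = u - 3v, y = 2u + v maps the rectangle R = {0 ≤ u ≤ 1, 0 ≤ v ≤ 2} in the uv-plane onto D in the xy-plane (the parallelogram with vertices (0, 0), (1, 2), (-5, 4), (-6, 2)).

Compute the Jacobian determinant of (x, y) with respect to (u, v):

    ∂(x,y)/∂(u,v) = | 1  -3 | = (1)(1) - (-3)(2) = 7.
                   | 2  1 |

Its absolute value is |J| = 7 (the area scaling factor).

Substituting x = u - 3v, y = 2u + v into the integrand,

    3 → 3,

so the integral becomes

    ∬_R (3) · |J| du dv = ∫_0^1 ∫_0^2 (21) dv du.

Inner (v): 42.
Outer (u): 42.

Therefore ∬_D (3) dx dy = 42.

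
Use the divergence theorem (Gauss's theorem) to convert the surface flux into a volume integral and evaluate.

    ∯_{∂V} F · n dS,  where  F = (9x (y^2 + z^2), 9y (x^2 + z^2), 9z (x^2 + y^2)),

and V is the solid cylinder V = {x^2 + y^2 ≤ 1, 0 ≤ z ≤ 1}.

By the divergence theorem,

    ∯_{∂V} F · n dS = ∭_V (∇ · F) dV.

Compute the divergence:
    ∇ · F = ∂F_x/∂x + ∂F_y/∂y + ∂F_z/∂z = 9y^2 + 9z^2 + 9x^2 + 9z^2 + 9x^2 + 9y^2 = 18x^2 + 18y^2 + 18z^2.

In cylindrical coordinates, x = r cos(θ), y = r sin(θ), z = z, dV = r dr dθ dz, with 0 ≤ r ≤ 1, 0 ≤ θ ≤ 2π, 0 ≤ z ≤ 1.

The integrand, after substitution and multiplying by the volume element, becomes (18r^2 + 18z^2) · r, so

    ∭_V (∇·F) dV = ∫_0^{2π} ∫_0^{1} ∫_0^{1} (18r^2 + 18z^2) · r dz dr dθ.

Inner (z from 0 to 1): 18r^3 + 6r.
Middle (r from 0 to 1): 15/2.
Outer (θ from 0 to 2π): 15π.

Therefore ∯_{∂V} F · n dS = 15π.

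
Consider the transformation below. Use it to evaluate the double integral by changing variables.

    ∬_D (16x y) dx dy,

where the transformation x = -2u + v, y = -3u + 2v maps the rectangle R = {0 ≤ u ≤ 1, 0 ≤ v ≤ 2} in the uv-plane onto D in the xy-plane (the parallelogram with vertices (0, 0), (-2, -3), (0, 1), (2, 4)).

Compute the Jacobian determinant of (x, y) with respect to (u, v):

    ∂(x,y)/∂(u,v) = | -2  1 | = (-2)(2) - (1)(-3) = -1.
                   | -3  2 |

Its absolute value is |J| = 1 (the area scaling factor).

Substituting x = -2u + v, y = -3u + 2v into the integrand,

    16x y → 96u^2 - 112u v + 32v^2,

so the integral becomes

    ∬_R (96u^2 - 112u v + 32v^2) · |J| du dv = ∫_0^1 ∫_0^2 (96u^2 - 112u v + 32v^2) dv du.

Inner (v): 192u^2 - 224u + 256/3.
Outer (u): 112/3.

Therefore ∬_D (16x y) dx dy = 112/3.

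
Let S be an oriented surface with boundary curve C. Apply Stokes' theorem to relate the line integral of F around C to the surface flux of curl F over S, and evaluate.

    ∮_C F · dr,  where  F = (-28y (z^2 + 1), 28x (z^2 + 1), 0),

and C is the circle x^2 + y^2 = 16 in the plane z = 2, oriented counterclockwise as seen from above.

Let S be the flat disk x^2 + y^2 ≤ 16 in the plane z = 2, with upward unit normal n̂ = ẑ. By Stokes' theorem,

    ∮_C F · dr = ∬_S (∇ × F) · n̂ dS = ∬_D (curl F)_z dA,

where D is the disk x^2 + y^2 ≤ 16.

Compute the curl of F = (-28y (z^2 + 1), 28x (z^2 + 1), 0):
    (∇ × F)_x = ∂F_z/∂y - ∂F_y/∂z = -56x z,
    (∇ × F)_y = ∂F_x/∂z - ∂F_z/∂x = -56y z,
    (∇ × F)_z = ∂F_y/∂x - ∂F_x/∂y = 56z^2 + 56.

On z = 2, (curl F)_z = 280.

Convert to polar (x = r cos θ, y = r sin θ, dA = r dr dθ); the integrand becomes 280, so

    ∬_D (curl F)_z dA = ∫_0^{2π} ∫_0^{4} (280) · r dr dθ.

Inner (r from 0 to 4): 2240.
Outer (θ from 0 to 2π): 4480π.

Therefore ∮_C F · dr = 4480π.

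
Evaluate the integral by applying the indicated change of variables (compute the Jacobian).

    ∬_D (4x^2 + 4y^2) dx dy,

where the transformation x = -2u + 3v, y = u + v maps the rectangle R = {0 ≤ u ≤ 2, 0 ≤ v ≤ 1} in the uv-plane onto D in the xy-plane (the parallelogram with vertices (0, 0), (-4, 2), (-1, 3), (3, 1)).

Compute the Jacobian determinant of (x, y) with respect to (u, v):

    ∂(x,y)/∂(u,v) = | -2  3 | = (-2)(1) - (3)(1) = -5.
                   | 1  1 |

Its absolute value is |J| = 5 (the area scaling factor).

Substituting x = -2u + 3v, y = u + v into the integrand,

    4x^2 + 4y^2 → 20u^2 - 40u v + 40v^2,

so the integral becomes

    ∬_R (20u^2 - 40u v + 40v^2) · |J| du dv = ∫_0^2 ∫_0^1 (100u^2 - 200u v + 200v^2) dv du.

Inner (v): 100u^2 - 100u + 200/3.
Outer (u): 200.

Therefore ∬_D (4x^2 + 4y^2) dx dy = 200.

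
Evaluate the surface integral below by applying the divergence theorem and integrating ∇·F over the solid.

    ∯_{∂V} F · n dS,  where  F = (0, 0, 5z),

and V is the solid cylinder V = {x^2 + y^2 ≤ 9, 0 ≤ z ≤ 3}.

By the divergence theorem,

    ∯_{∂V} F · n dS = ∭_V (∇ · F) dV.

Compute the divergence:
    ∇ · F = ∂F_x/∂x + ∂F_y/∂y + ∂F_z/∂z = 0 + 0 + 5 = 5.

In cylindrical coordinates, x = r cos(θ), y = r sin(θ), z = z, dV = r dr dθ dz, with 0 ≤ r ≤ 3, 0 ≤ θ ≤ 2π, 0 ≤ z ≤ 3.

The integrand, after substitution and multiplying by the volume element, becomes (5) · r, so

    ∭_V (∇·F) dV = ∫_0^{2π} ∫_0^{3} ∫_0^{3} (5) · r dz dr dθ.

Inner (z from 0 to 3): 15r.
Middle (r from 0 to 3): 135/2.
Outer (θ from 0 to 2π): 135π.

Therefore ∯_{∂V} F · n dS = 135π.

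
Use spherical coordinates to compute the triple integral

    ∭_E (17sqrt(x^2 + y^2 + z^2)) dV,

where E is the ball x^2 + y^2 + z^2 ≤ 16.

In spherical coordinates, x = ρ sin(φ) cos(θ), y = ρ sin(φ) sin(θ), z = ρ cos(φ), and dV = ρ^2 sin(φ) dρ dφ dθ.

The integrand becomes 17ρ, so

    ∭_E (17sqrt(x^2 + y^2 + z^2)) dV = ∫_{0}^{2π} ∫_{0}^{π} ∫_{0}^{4} (17ρ) · ρ^2 sin(φ) dρ dφ dθ.

Inner (ρ): 1088sin(φ).
Middle (φ): 2176.
Outer (θ): 4352π.

Therefore the triple integral equals 4352π.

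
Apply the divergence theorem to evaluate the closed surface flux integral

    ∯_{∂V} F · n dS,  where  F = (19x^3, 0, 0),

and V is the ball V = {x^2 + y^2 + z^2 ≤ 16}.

By the divergence theorem,

    ∯_{∂V} F · n dS = ∭_V (∇ · F) dV.

Compute the divergence:
    ∇ · F = ∂F_x/∂x + ∂F_y/∂y + ∂F_z/∂z = 57x^2 + 0 + 0 = 57x^2.

In spherical coordinates, x = ρ sin(φ) cos(θ), y = ρ sin(φ) sin(θ), z = ρ cos(φ), dV = ρ^2 sin(φ) dρ dφ dθ, with 0 ≤ ρ ≤ 4, 0 ≤ φ ≤ π, 0 ≤ θ ≤ 2π.

The integrand, after substitution and multiplying by the volume element, becomes (57ρ^2sin(φ)^2cos(θ)^2) · ρ^2 sin(φ), so

    ∭_V (∇·F) dV = ∫_0^{2π} ∫_0^{π} ∫_0^{4} (57ρ^2sin(φ)^2cos(θ)^2) · ρ^2 sin(φ) dρ dφ dθ.

Inner (ρ from 0 to 4): 58368sin(φ)^3cos(θ)^2/5.
Middle (φ from 0 to π): 77824cos(θ)^2/5.
Outer (θ from 0 to 2π): 77824π/5.

Therefore ∯_{∂V} F · n dS = 77824π/5.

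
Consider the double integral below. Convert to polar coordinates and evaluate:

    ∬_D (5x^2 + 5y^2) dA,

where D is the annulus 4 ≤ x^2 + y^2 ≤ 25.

The region D is 2 ≤ r ≤ 5, 0 ≤ θ ≤ 2π in polar coordinates, where x = r cos(θ), y = r sin(θ), and dA = r dr dθ.

Under the substitution, the integrand becomes 5r^2, so

    ∬_D (5x^2 + 5y^2) dA = ∫_{0}^{2π} ∫_{2}^{5} (5r^2) · r dr dθ.

Inner integral (in r): ∫_{2}^{5} (5r^2) · r dr = 3045/4.

Outer integral (in θ): ∫_{0}^{2π} (3045/4) dθ = 3045π/2.

Therefore ∬_D (5x^2 + 5y^2) dA = 3045π/2.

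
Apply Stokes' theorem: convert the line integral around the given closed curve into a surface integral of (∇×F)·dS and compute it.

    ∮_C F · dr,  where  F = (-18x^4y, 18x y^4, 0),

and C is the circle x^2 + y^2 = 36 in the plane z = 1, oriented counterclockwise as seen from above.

Let S be the flat disk x^2 + y^2 ≤ 36 in the plane z = 1, with upward unit normal n̂ = ẑ. By Stokes' theorem,

    ∮_C F · dr = ∬_S (∇ × F) · n̂ dS = ∬_D (curl F)_z dA,

where D is the disk x^2 + y^2 ≤ 36.

Compute the curl of F = (-18x^4y, 18x y^4, 0):
    (∇ × F)_x = ∂F_z/∂y - ∂F_y/∂z = 0,
    (∇ × F)_y = ∂F_x/∂z - ∂F_z/∂x = 0,
    (∇ × F)_z = ∂F_y/∂x - ∂F_x/∂y = 18x^4 + 18y^4.

On z = 1, (curl F)_z = 18x^4 + 18y^4.

Convert to polar (x = r cos θ, y = r sin θ, dA = r dr dθ); the integrand becomes 18r^4(sin(θ)^4 + cos(θ)^4), so

    ∬_D (curl F)_z dA = ∫_0^{2π} ∫_0^{6} (18r^4(sin(θ)^4 + cos(θ)^4)) · r dr dθ.

Inner (r from 0 to 6): 139968sin(θ)^4 + 139968cos(θ)^4.
Outer (θ from 0 to 2π): 209952π.

Therefore ∮_C F · dr = 209952π.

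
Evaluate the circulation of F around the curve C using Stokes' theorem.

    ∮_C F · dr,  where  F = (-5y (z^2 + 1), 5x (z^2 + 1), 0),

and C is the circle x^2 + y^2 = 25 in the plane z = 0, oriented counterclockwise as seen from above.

Let S be the flat disk x^2 + y^2 ≤ 25 in the plane z = 0, with upward unit normal n̂ = ẑ. By Stokes' theorem,

    ∮_C F · dr = ∬_S (∇ × F) · n̂ dS = ∬_D (curl F)_z dA,

where D is the disk x^2 + y^2 ≤ 25.

Compute the curl of F = (-5y (z^2 + 1), 5x (z^2 + 1), 0):
    (∇ × F)_x = ∂F_z/∂y - ∂F_y/∂z = -10x z,
    (∇ × F)_y = ∂F_x/∂z - ∂F_z/∂x = -10y z,
    (∇ × F)_z = ∂F_y/∂x - ∂F_x/∂y = 10z^2 + 10.

On z = 0, (curl F)_z = 10.

Convert to polar (x = r cos θ, y = r sin θ, dA = r dr dθ); the integrand becomes 10, so

    ∬_D (curl F)_z dA = ∫_0^{2π} ∫_0^{5} (10) · r dr dθ.

Inner (r from 0 to 5): 125.
Outer (θ from 0 to 2π): 250π.

Therefore ∮_C F · dr = 250π.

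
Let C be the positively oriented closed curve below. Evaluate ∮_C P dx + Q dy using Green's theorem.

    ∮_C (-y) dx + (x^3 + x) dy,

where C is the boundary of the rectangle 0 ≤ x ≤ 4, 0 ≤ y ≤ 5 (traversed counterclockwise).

Green's theorem converts the closed line integral into a double integral over the enclosed region D:

    ∮_C P dx + Q dy = ∬_D (∂Q/∂x - ∂P/∂y) dA.

Here P = -y, Q = x^3 + x, so

    ∂Q/∂x = 3x^2 + 1,    ∂P/∂y = -1,
    ∂Q/∂x - ∂P/∂y = 3x^2 + 2.

D is the region 0 ≤ x ≤ 4, 0 ≤ y ≤ 5. Evaluating the double integral:

    ∬_D (3x^2 + 2) dA = ∫_0^{4} ∫_0^{5} (3x^2 + 2) dy dx.

Inner (y from 0 to 5): 15x^2 + 10.
Outer (x from 0 to 4): 360.

Therefore ∮_C P dx + Q dy = 360.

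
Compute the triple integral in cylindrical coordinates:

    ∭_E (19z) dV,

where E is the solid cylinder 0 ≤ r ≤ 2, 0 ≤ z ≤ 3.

In cylindrical coordinates, x = r cos(θ), y = r sin(θ), z = z, and dV = r dr dθ dz.

The integrand becomes 19z, so

    ∭_E (19z) dV = ∫_{0}^{2π} ∫_{0}^{2} ∫_{0}^{3} (19z) · r dz dr dθ.

Inner (z): 171r/2.
Middle (r from 0 to 2): 171.
Outer (θ): 342π.

Therefore the triple integral equals 342π.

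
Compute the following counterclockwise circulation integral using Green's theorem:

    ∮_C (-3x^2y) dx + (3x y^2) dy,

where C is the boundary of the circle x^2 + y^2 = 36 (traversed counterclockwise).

Green's theorem converts the closed line integral into a double integral over the enclosed region D:

    ∮_C P dx + Q dy = ∬_D (∂Q/∂x - ∂P/∂y) dA.

Here P = -3x^2y, Q = 3x y^2, so

    ∂Q/∂x = 3y^2,    ∂P/∂y = -3x^2,
    ∂Q/∂x - ∂P/∂y = 3x^2 + 3y^2.

D is the region x^2 + y^2 ≤ 36. Evaluating the double integral:

In polar coordinates (x = r cos θ, y = r sin θ, dA = r dr dθ) the integrand becomes 3r^2, so

    ∬_D (3x^2 + 3y^2) dA = ∫_0^{2π} ∫_0^{6} (3r^2) · r dr dθ.

Inner (r from 0 to 6): 972.
Outer (θ from 0 to 2π): 1944π.

Therefore ∮_C P dx + Q dy = 1944π.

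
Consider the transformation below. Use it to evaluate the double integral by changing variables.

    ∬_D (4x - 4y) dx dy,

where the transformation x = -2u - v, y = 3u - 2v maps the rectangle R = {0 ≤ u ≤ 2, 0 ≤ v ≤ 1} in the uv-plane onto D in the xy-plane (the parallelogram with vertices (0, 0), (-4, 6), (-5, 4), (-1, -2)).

Compute the Jacobian determinant of (x, y) with respect to (u, v):

    ∂(x,y)/∂(u,v) = | -2  -1 | = (-2)(-2) - (-1)(3) = 7.
                   | 3  -2 |

Its absolute value is |J| = 7 (the area scaling factor).

Substituting x = -2u - v, y = 3u - 2v into the integrand,

    4x - 4y → -20u + 4v,

so the integral becomes

    ∬_R (-20u + 4v) · |J| du dv = ∫_0^2 ∫_0^1 (-140u + 28v) dv du.

Inner (v): 14 - 140u.
Outer (u): -252.

Therefore ∬_D (4x - 4y) dx dy = -252.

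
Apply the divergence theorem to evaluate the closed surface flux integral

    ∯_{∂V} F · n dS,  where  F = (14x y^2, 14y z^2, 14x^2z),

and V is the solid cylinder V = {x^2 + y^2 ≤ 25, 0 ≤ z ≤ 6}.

By the divergence theorem,

    ∯_{∂V} F · n dS = ∭_V (∇ · F) dV.

Compute the divergence:
    ∇ · F = ∂F_x/∂x + ∂F_y/∂y + ∂F_z/∂z = 14y^2 + 14z^2 + 14x^2 = 14x^2 + 14y^2 + 14z^2.

In cylindrical coordinates, x = r cos(θ), y = r sin(θ), z = z, dV = r dr dθ dz, with 0 ≤ r ≤ 5, 0 ≤ θ ≤ 2π, 0 ≤ z ≤ 6.

The integrand, after substitution and multiplying by the volume element, becomes (14r^2 + 14z^2) · r, so

    ∭_V (∇·F) dV = ∫_0^{2π} ∫_0^{5} ∫_0^{6} (14r^2 + 14z^2) · r dz dr dθ.

Inner (z from 0 to 6): 84r (r^2 + 12).
Middle (r from 0 to 5): 25725.
Outer (θ from 0 to 2π): 51450π.

Therefore ∯_{∂V} F · n dS = 51450π.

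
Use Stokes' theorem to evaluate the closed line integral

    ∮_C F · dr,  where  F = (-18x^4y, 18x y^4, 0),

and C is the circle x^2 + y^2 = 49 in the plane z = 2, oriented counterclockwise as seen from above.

Let S be the flat disk x^2 + y^2 ≤ 49 in the plane z = 2, with upward unit normal n̂ = ẑ. By Stokes' theorem,

    ∮_C F · dr = ∬_S (∇ × F) · n̂ dS = ∬_D (curl F)_z dA,

where D is the disk x^2 + y^2 ≤ 49.

Compute the curl of F = (-18x^4y, 18x y^4, 0):
    (∇ × F)_x = ∂F_z/∂y - ∂F_y/∂z = 0,
    (∇ × F)_y = ∂F_x/∂z - ∂F_z/∂x = 0,
    (∇ × F)_z = ∂F_y/∂x - ∂F_x/∂y = 18x^4 + 18y^4.

On z = 2, (curl F)_z = 18x^4 + 18y^4.

Convert to polar (x = r cos θ, y = r sin θ, dA = r dr dθ); the integrand becomes 18r^4(sin(θ)^4 + cos(θ)^4), so

    ∬_D (curl F)_z dA = ∫_0^{2π} ∫_0^{7} (18r^4(sin(θ)^4 + cos(θ)^4)) · r dr dθ.

Inner (r from 0 to 7): 352947sin(θ)^4 + 352947cos(θ)^4.
Outer (θ from 0 to 2π): 1058841π/2.

Therefore ∮_C F · dr = 1058841π/2.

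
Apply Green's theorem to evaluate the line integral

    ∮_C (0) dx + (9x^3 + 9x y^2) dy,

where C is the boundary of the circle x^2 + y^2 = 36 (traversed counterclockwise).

Green's theorem converts the closed line integral into a double integral over the enclosed region D:

    ∮_C P dx + Q dy = ∬_D (∂Q/∂x - ∂P/∂y) dA.

Here P = 0, Q = 9x^3 + 9x y^2, so

    ∂Q/∂x = 27x^2 + 9y^2,    ∂P/∂y = 0,
    ∂Q/∂x - ∂P/∂y = 27x^2 + 9y^2.

D is the region x^2 + y^2 ≤ 36. Evaluating the double integral:

In polar coordinates (x = r cos θ, y = r sin θ, dA = r dr dθ) the integrand becomes 9r^2(cos(2θ) + 2), so

    ∬_D (27x^2 + 9y^2) dA = ∫_0^{2π} ∫_0^{6} (9r^2(cos(2θ) + 2)) · r dr dθ.

Inner (r from 0 to 6): 2916cos(2θ) + 5832.
Outer (θ from 0 to 2π): 11664π.

Therefore ∮_C P dx + Q dy = 11664π.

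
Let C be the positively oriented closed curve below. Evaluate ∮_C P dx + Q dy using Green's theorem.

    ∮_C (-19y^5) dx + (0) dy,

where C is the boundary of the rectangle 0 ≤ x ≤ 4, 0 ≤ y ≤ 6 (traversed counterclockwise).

Green's theorem converts the closed line integral into a double integral over the enclosed region D:

    ∮_C P dx + Q dy = ∬_D (∂Q/∂x - ∂P/∂y) dA.

Here P = -19y^5, Q = 0, so

    ∂Q/∂x = 0,    ∂P/∂y = -95y^4,
    ∂Q/∂x - ∂P/∂y = 95y^4.

D is the region 0 ≤ x ≤ 4, 0 ≤ y ≤ 6. Evaluating the double integral:

    ∬_D (95y^4) dA = ∫_0^{4} ∫_0^{6} (95y^4) dy dx.

Inner (y from 0 to 6): 147744.
Outer (x from 0 to 4): 590976.

Therefore ∮_C P dx + Q dy = 590976.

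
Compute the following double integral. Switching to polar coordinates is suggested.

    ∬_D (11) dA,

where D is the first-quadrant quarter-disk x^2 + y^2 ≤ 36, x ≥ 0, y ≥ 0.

The region D is 0 ≤ r ≤ 6, 0 ≤ θ ≤ π/2 in polar coordinates, where x = r cos(θ), y = r sin(θ), and dA = r dr dθ.

Under the substitution, the integrand becomes 11, so

    ∬_D (11) dA = ∫_{0}^{π/2} ∫_{0}^{6} (11) · r dr dθ.

Inner integral (in r): ∫_{0}^{6} (11) · r dr = 198.

Outer integral (in θ): ∫_{0}^{π/2} (198) dθ = 99π.

Therefore ∬_D (11) dA = 99π.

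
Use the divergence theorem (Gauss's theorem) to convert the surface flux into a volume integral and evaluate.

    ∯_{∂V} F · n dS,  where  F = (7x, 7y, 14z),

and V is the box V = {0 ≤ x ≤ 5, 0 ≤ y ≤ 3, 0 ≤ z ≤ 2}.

By the divergence theorem,

    ∯_{∂V} F · n dS = ∭_V (∇ · F) dV.

Compute the divergence:
    ∇ · F = ∂F_x/∂x + ∂F_y/∂y + ∂F_z/∂z = 7 + 7 + 14 = 28.

V is a rectangular box, so dV = dx dy dz with 0 ≤ x ≤ 5, 0 ≤ y ≤ 3, 0 ≤ z ≤ 2.

Integrate (28) over V as an iterated integral:

    ∭_V (∇·F) dV = ∫_0^{5} ∫_0^{3} ∫_0^{2} (28) dz dy dx.

Inner (z from 0 to 2): 56.
Middle (y from 0 to 3): 168.
Outer (x from 0 to 5): 840.

Therefore ∯_{∂V} F · n dS = 840.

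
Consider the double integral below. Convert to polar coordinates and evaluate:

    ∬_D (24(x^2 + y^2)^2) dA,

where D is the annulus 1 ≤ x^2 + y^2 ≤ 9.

The region D is 1 ≤ r ≤ 3, 0 ≤ θ ≤ 2π in polar coordinates, where x = r cos(θ), y = r sin(θ), and dA = r dr dθ.

Under the substitution, the integrand becomes 24r^4, so

    ∬_D (24(x^2 + y^2)^2) dA = ∫_{0}^{2π} ∫_{1}^{3} (24r^4) · r dr dθ.

Inner integral (in r): ∫_{1}^{3} (24r^4) · r dr = 2912.

Outer integral (in θ): ∫_{0}^{2π} (2912) dθ = 5824π.

Therefore ∬_D (24(x^2 + y^2)^2) dA = 5824π.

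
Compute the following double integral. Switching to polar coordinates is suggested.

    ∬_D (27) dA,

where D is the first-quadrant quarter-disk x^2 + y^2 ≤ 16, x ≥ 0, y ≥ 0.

The region D is 0 ≤ r ≤ 4, 0 ≤ θ ≤ π/2 in polar coordinates, where x = r cos(θ), y = r sin(θ), and dA = r dr dθ.

Under the substitution, the integrand becomes 27, so

    ∬_D (27) dA = ∫_{0}^{π/2} ∫_{0}^{4} (27) · r dr dθ.

Inner integral (in r): ∫_{0}^{4} (27) · r dr = 216.

Outer integral (in θ): ∫_{0}^{π/2} (216) dθ = 108π.

Therefore ∬_D (27) dA = 108π.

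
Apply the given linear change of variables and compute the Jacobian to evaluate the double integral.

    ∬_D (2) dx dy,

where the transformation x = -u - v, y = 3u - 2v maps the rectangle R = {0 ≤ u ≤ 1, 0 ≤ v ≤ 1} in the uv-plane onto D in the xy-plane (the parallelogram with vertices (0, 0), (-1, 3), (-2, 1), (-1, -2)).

Compute the Jacobian determinant of (x, y) with respect to (u, v):

    ∂(x,y)/∂(u,v) = | -1  -1 | = (-1)(-2) - (-1)(3) = 5.
                   | 3  -2 |

Its absolute value is |J| = 5 (the area scaling factor).

Substituting x = -u - v, y = 3u - 2v into the integrand,

    2 → 2,

so the integral becomes

    ∬_R (2) · |J| du dv = ∫_0^1 ∫_0^1 (10) dv du.

Inner (v): 10.
Outer (u): 10.

Therefore ∬_D (2) dx dy = 10.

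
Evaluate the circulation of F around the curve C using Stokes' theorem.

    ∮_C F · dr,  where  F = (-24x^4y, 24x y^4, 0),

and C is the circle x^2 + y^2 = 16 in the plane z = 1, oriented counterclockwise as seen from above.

Let S be the flat disk x^2 + y^2 ≤ 16 in the plane z = 1, with upward unit normal n̂ = ẑ. By Stokes' theorem,

    ∮_C F · dr = ∬_S (∇ × F) · n̂ dS = ∬_D (curl F)_z dA,

where D is the disk x^2 + y^2 ≤ 16.

Compute the curl of F = (-24x^4y, 24x y^4, 0):
    (∇ × F)_x = ∂F_z/∂y - ∂F_y/∂z = 0,
    (∇ × F)_y = ∂F_x/∂z - ∂F_z/∂x = 0,
    (∇ × F)_z = ∂F_y/∂x - ∂F_x/∂y = 24x^4 + 24y^4.

On z = 1, (curl F)_z = 24x^4 + 24y^4.

Convert to polar (x = r cos θ, y = r sin θ, dA = r dr dθ); the integrand becomes 24r^4(sin(θ)^4 + cos(θ)^4), so

    ∬_D (curl F)_z dA = ∫_0^{2π} ∫_0^{4} (24r^4(sin(θ)^4 + cos(θ)^4)) · r dr dθ.

Inner (r from 0 to 4): 16384sin(θ)^4 + 16384cos(θ)^4.
Outer (θ from 0 to 2π): 24576π.

Therefore ∮_C F · dr = 24576π.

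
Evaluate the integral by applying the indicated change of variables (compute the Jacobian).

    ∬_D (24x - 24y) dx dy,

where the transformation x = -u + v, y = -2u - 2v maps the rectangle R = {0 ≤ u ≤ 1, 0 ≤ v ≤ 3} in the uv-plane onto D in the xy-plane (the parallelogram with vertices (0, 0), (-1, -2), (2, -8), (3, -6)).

Compute the Jacobian determinant of (x, y) with respect to (u, v):

    ∂(x,y)/∂(u,v) = | -1  1 | = (-1)(-2) - (1)(-2) = 4.
                   | -2  -2 |

Its absolute value is |J| = 4 (the area scaling factor).

Substituting x = -u + v, y = -2u - 2v into the integrand,

    24x - 24y → 24u + 72v,

so the integral becomes

    ∬_R (24u + 72v) · |J| du dv = ∫_0^1 ∫_0^3 (96u + 288v) dv du.

Inner (v): 288u + 1296.
Outer (u): 1440.

Therefore ∬_D (24x - 24y) dx dy = 1440.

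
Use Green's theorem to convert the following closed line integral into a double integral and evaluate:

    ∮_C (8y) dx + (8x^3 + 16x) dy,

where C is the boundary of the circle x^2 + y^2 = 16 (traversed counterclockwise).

Green's theorem converts the closed line integral into a double integral over the enclosed region D:

    ∮_C P dx + Q dy = ∬_D (∂Q/∂x - ∂P/∂y) dA.

Here P = 8y, Q = 8x^3 + 16x, so

    ∂Q/∂x = 24x^2 + 16,    ∂P/∂y = 8,
    ∂Q/∂x - ∂P/∂y = 24x^2 + 8.

D is the region x^2 + y^2 ≤ 16. Evaluating the double integral:

In polar coordinates (x = r cos θ, y = r sin θ, dA = r dr dθ) the integrand becomes 24r^2cos(θ)^2 + 8, so

    ∬_D (24x^2 + 8) dA = ∫_0^{2π} ∫_0^{4} (24r^2cos(θ)^2 + 8) · r dr dθ.

Inner (r from 0 to 4): 1536cos(θ)^2 + 64.
Outer (θ from 0 to 2π): 1664π.

Therefore ∮_C P dx + Q dy = 1664π.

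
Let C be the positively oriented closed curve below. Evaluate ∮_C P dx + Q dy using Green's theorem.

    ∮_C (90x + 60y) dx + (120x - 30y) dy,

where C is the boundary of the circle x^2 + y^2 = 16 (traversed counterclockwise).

Green's theorem converts the closed line integral into a double integral over the enclosed region D:

    ∮_C P dx + Q dy = ∬_D (∂Q/∂x - ∂P/∂y) dA.

Here P = 90x + 60y, Q = 120x - 30y, so

    ∂Q/∂x = 120,    ∂P/∂y = 60,
    ∂Q/∂x - ∂P/∂y = 60.

D is the region x^2 + y^2 ≤ 16. Evaluating the double integral:

In polar coordinates (x = r cos θ, y = r sin θ, dA = r dr dθ) the integrand becomes 60, so

    ∬_D (60) dA = ∫_0^{2π} ∫_0^{4} (60) · r dr dθ.

Inner (r from 0 to 4): 480.
Outer (θ from 0 to 2π): 960π.

Therefore ∮_C P dx + Q dy = 960π.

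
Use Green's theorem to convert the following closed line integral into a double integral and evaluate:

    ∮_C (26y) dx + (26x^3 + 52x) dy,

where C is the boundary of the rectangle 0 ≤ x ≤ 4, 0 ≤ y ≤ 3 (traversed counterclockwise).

Green's theorem converts the closed line integral into a double integral over the enclosed region D:

    ∮_C P dx + Q dy = ∬_D (∂Q/∂x - ∂P/∂y) dA.

Here P = 26y, Q = 26x^3 + 52x, so

    ∂Q/∂x = 78x^2 + 52,    ∂P/∂y = 26,
    ∂Q/∂x - ∂P/∂y = 78x^2 + 26.

D is the region 0 ≤ x ≤ 4, 0 ≤ y ≤ 3. Evaluating the double integral:

    ∬_D (78x^2 + 26) dA = ∫_0^{4} ∫_0^{3} (78x^2 + 26) dy dx.

Inner (y from 0 to 3): 234x^2 + 78.
Outer (x from 0 to 4): 5304.

Therefore ∮_C P dx + Q dy = 5304.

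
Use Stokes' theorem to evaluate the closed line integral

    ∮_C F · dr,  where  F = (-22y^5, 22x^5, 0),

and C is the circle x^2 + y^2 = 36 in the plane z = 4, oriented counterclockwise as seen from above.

Let S be the flat disk x^2 + y^2 ≤ 36 in the plane z = 4, with upward unit normal n̂ = ẑ. By Stokes' theorem,

    ∮_C F · dr = ∬_S (∇ × F) · n̂ dS = ∬_D (curl F)_z dA,

where D is the disk x^2 + y^2 ≤ 36.

Compute the curl of F = (-22y^5, 22x^5, 0):
    (∇ × F)_x = ∂F_z/∂y - ∂F_y/∂z = 0,
    (∇ × F)_y = ∂F_x/∂z - ∂F_z/∂x = 0,
    (∇ × F)_z = ∂F_y/∂x - ∂F_x/∂y = 110x^4 + 110y^4.

On z = 4, (curl F)_z = 110x^4 + 110y^4.

Convert to polar (x = r cos θ, y = r sin θ, dA = r dr dθ); the integrand becomes 110r^4(sin(θ)^4 + cos(θ)^4), so

    ∬_D (curl F)_z dA = ∫_0^{2π} ∫_0^{6} (110r^4(sin(θ)^4 + cos(θ)^4)) · r dr dθ.

Inner (r from 0 to 6): 855360sin(θ)^4 + 855360cos(θ)^4.
Outer (θ from 0 to 2π): 1283040π.

Therefore ∮_C F · dr = 1283040π.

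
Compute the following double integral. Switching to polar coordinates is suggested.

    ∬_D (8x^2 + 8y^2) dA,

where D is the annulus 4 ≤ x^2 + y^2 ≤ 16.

The region D is 2 ≤ r ≤ 4, 0 ≤ θ ≤ 2π in polar coordinates, where x = r cos(θ), y = r sin(θ), and dA = r dr dθ.

Under the substitution, the integrand becomes 8r^2, so

    ∬_D (8x^2 + 8y^2) dA = ∫_{0}^{2π} ∫_{2}^{4} (8r^2) · r dr dθ.

Inner integral (in r): ∫_{2}^{4} (8r^2) · r dr = 480.

Outer integral (in θ): ∫_{0}^{2π} (480) dθ = 960π.

Therefore ∬_D (8x^2 + 8y^2) dA = 960π.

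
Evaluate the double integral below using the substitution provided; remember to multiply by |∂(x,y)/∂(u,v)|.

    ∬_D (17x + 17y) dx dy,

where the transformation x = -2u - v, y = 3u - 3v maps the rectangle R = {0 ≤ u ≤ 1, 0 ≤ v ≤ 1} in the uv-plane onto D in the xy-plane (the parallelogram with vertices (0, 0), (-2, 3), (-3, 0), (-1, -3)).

Compute the Jacobian determinant of (x, y) with respect to (u, v):

    ∂(x,y)/∂(u,v) = | -2  -1 | = (-2)(-3) - (-1)(3) = 9.
                   | 3  -3 |

Its absolute value is |J| = 9 (the area scaling factor).

Substituting x = -2u - v, y = 3u - 3v into the integrand,

    17x + 17y → 17u - 68v,

so the integral becomes

    ∬_R (17u - 68v) · |J| du dv = ∫_0^1 ∫_0^1 (153u - 612v) dv du.

Inner (v): 153u - 306.
Outer (u): -459/2.

Therefore ∬_D (17x + 17y) dx dy = -459/2.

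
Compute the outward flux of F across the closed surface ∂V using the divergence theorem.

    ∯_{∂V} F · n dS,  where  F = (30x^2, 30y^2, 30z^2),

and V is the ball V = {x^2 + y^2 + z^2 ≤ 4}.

By the divergence theorem,

    ∯_{∂V} F · n dS = ∭_V (∇ · F) dV.

Compute the divergence:
    ∇ · F = ∂F_x/∂x + ∂F_y/∂y + ∂F_z/∂z = 60x + 60y + 60z.

In spherical coordinates, x = ρ sin(φ) cos(θ), y = ρ sin(φ) sin(θ), z = ρ cos(φ), dV = ρ^2 sin(φ) dρ dφ dθ, with 0 ≤ ρ ≤ 2, 0 ≤ φ ≤ π, 0 ≤ θ ≤ 2π.

The integrand, after substitution and multiplying by the volume element, becomes (60ρ (sqrt(2)sin(φ)sin(θ + π/4) + cos(φ))) · ρ^2 sin(φ), so

    ∭_V (∇·F) dV = ∫_0^{2π} ∫_0^{π} ∫_0^{2} (60ρ (sqrt(2)sin(φ)sin(θ + π/4) + cos(φ))) · ρ^2 sin(φ) dρ dφ dθ.

Inner (ρ from 0 to 2): 240(sqrt(2)sin(φ)sin(θ + π/4) + cos(φ))sin(φ).
Middle (φ from 0 to π): 120sqrt(2)π sin(θ + π/4).
Outer (θ from 0 to 2π): 0.

Therefore ∯_{∂V} F · n dS = 0.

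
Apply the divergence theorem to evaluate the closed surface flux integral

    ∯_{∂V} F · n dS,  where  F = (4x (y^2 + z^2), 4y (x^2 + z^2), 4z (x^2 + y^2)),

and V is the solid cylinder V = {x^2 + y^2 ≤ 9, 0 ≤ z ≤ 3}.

By the divergence theorem,

    ∯_{∂V} F · n dS = ∭_V (∇ · F) dV.

Compute the divergence:
    ∇ · F = ∂F_x/∂x + ∂F_y/∂y + ∂F_z/∂z = 4y^2 + 4z^2 + 4x^2 + 4z^2 + 4x^2 + 4y^2 = 8x^2 + 8y^2 + 8z^2.

In cylindrical coordinates, x = r cos(θ), y = r sin(θ), z = z, dV = r dr dθ dz, with 0 ≤ r ≤ 3, 0 ≤ θ ≤ 2π, 0 ≤ z ≤ 3.

The integrand, after substitution and multiplying by the volume element, becomes (8r^2 + 8z^2) · r, so

    ∭_V (∇·F) dV = ∫_0^{2π} ∫_0^{3} ∫_0^{3} (8r^2 + 8z^2) · r dz dr dθ.

Inner (z from 0 to 3): 24r (r^2 + 3).
Middle (r from 0 to 3): 810.
Outer (θ from 0 to 2π): 1620π.

Therefore ∯_{∂V} F · n dS = 1620π.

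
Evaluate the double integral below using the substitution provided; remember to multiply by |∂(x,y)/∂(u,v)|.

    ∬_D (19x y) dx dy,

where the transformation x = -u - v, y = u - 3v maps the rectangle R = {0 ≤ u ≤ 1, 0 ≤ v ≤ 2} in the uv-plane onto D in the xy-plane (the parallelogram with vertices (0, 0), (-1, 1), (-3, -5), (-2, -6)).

Compute the Jacobian determinant of (x, y) with respect to (u, v):

    ∂(x,y)/∂(u,v) = | -1  -1 | = (-1)(-3) - (-1)(1) = 4.
                   | 1  -3 |

Its absolute value is |J| = 4 (the area scaling factor).

Substituting x = -u - v, y = u - 3v into the integrand,

    19x y → -19u^2 + 38u v + 57v^2,

so the integral becomes

    ∬_R (-19u^2 + 38u v + 57v^2) · |J| du dv = ∫_0^1 ∫_0^2 (-76u^2 + 152u v + 228v^2) dv du.

Inner (v): -152u^2 + 304u + 608.
Outer (u): 2128/3.

Therefore ∬_D (19x y) dx dy = 2128/3.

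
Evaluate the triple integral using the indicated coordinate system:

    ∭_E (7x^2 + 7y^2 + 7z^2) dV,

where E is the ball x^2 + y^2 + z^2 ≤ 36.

In spherical coordinates, x = ρ sin(φ) cos(θ), y = ρ sin(φ) sin(θ), z = ρ cos(φ), and dV = ρ^2 sin(φ) dρ dφ dθ.

The integrand becomes 7ρ^2, so

    ∭_E (7x^2 + 7y^2 + 7z^2) dV = ∫_{0}^{2π} ∫_{0}^{π} ∫_{0}^{6} (7ρ^2) · ρ^2 sin(φ) dρ dφ dθ.

Inner (ρ): 54432sin(φ)/5.
Middle (φ): 108864/5.
Outer (θ): 217728π/5.

Therefore the triple integral equals 217728π/5.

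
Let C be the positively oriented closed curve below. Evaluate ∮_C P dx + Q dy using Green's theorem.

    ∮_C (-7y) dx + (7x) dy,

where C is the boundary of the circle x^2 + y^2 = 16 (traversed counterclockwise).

Green's theorem converts the closed line integral into a double integral over the enclosed region D:

    ∮_C P dx + Q dy = ∬_D (∂Q/∂x - ∂P/∂y) dA.

Here P = -7y, Q = 7x, so

    ∂Q/∂x = 7,    ∂P/∂y = -7,
    ∂Q/∂x - ∂P/∂y = 14.

D is the region x^2 + y^2 ≤ 16. Evaluating the double integral:

In polar coordinates (x = r cos θ, y = r sin θ, dA = r dr dθ) the integrand becomes 14, so

    ∬_D (14) dA = ∫_0^{2π} ∫_0^{4} (14) · r dr dθ.

Inner (r from 0 to 4): 112.
Outer (θ from 0 to 2π): 224π.

Therefore ∮_C P dx + Q dy = 224π.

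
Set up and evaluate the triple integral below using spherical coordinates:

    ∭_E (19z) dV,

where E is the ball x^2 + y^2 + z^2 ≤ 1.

In spherical coordinates, x = ρ sin(φ) cos(θ), y = ρ sin(φ) sin(θ), z = ρ cos(φ), and dV = ρ^2 sin(φ) dρ dφ dθ.

The integrand becomes 19ρ cos(φ), so

    ∭_E (19z) dV = ∫_{0}^{2π} ∫_{0}^{π} ∫_{0}^{1} (19ρ cos(φ)) · ρ^2 sin(φ) dρ dφ dθ.

Inner (ρ): 19sin(2φ)/8.
Middle (φ): 0.
Outer (θ): 0.

Therefore the triple integral equals 0.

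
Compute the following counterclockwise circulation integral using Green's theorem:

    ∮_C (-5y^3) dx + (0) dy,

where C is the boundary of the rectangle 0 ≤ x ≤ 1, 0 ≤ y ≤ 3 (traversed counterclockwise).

Green's theorem converts the closed line integral into a double integral over the enclosed region D:

    ∮_C P dx + Q dy = ∬_D (∂Q/∂x - ∂P/∂y) dA.

Here P = -5y^3, Q = 0, so

    ∂Q/∂x = 0,    ∂P/∂y = -15y^2,
    ∂Q/∂x - ∂P/∂y = 15y^2.

D is the region 0 ≤ x ≤ 1, 0 ≤ y ≤ 3. Evaluating the double integral:

    ∬_D (15y^2) dA = ∫_0^{1} ∫_0^{3} (15y^2) dy dx.

Inner (y from 0 to 3): 135.
Outer (x from 0 to 1): 135.

Therefore ∮_C P dx + Q dy = 135.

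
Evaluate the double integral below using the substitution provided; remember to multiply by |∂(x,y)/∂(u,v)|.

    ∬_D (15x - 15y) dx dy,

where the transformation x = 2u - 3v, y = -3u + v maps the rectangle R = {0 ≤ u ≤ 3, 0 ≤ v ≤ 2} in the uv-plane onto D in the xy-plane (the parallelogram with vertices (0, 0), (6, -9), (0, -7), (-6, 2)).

Compute the Jacobian determinant of (x, y) with respect to (u, v):

    ∂(x,y)/∂(u,v) = | 2  -3 | = (2)(1) - (-3)(-3) = -7.
                   | -3  1 |

Its absolute value is |J| = 7 (the area scaling factor).

Substituting x = 2u - 3v, y = -3u + v into the integrand,

    15x - 15y → 75u - 60v,

so the integral becomes

    ∬_R (75u - 60v) · |J| du dv = ∫_0^3 ∫_0^2 (525u - 420v) dv du.

Inner (v): 1050u - 840.
Outer (u): 2205.

Therefore ∬_D (15x - 15y) dx dy = 2205.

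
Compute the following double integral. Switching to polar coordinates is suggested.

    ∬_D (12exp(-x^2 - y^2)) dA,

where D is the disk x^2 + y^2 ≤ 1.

The region D is 0 ≤ r ≤ 1, 0 ≤ θ ≤ 2π in polar coordinates, where x = r cos(θ), y = r sin(θ), and dA = r dr dθ.

Under the substitution, the integrand becomes 12exp(-r^2), so

    ∬_D (12exp(-x^2 - y^2)) dA = ∫_{0}^{2π} ∫_{0}^{1} (12exp(-r^2)) · r dr dθ.

Inner integral (in r): ∫_{0}^{1} (12exp(-r^2)) · r dr = 6 - 6exp(-1).

Outer integral (in θ): ∫_{0}^{2π} (6 - 6exp(-1)) dθ = -12π exp(-1) + 12π.

Therefore ∬_D (12exp(-x^2 - y^2)) dA = -12π exp(-1) + 12π.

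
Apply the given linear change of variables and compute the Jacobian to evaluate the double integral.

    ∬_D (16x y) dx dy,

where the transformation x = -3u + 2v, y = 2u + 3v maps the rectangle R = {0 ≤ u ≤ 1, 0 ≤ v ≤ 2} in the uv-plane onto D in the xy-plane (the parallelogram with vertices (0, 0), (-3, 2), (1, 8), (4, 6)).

Compute the Jacobian determinant of (x, y) with respect to (u, v):

    ∂(x,y)/∂(u,v) = | -3  2 | = (-3)(3) - (2)(2) = -13.
                   | 2  3 |

Its absolute value is |J| = 13 (the area scaling factor).

Substituting x = -3u + 2v, y = 2u + 3v into the integrand,

    16x y → -96u^2 - 80u v + 96v^2,

so the integral becomes

    ∬_R (-96u^2 - 80u v + 96v^2) · |J| du dv = ∫_0^1 ∫_0^2 (-1248u^2 - 1040u v + 1248v^2) dv du.

Inner (v): -2496u^2 - 2080u + 3328.
Outer (u): 1456.

Therefore ∬_D (16x y) dx dy = 1456.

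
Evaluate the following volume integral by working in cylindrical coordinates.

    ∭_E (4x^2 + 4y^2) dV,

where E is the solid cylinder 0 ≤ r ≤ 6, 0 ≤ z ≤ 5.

In cylindrical coordinates, x = r cos(θ), y = r sin(θ), z = z, and dV = r dr dθ dz.

The integrand becomes 4r^2, so

    ∭_E (4x^2 + 4y^2) dV = ∫_{0}^{2π} ∫_{0}^{6} ∫_{0}^{5} (4r^2) · r dz dr dθ.

Inner (z): 20r^3.
Middle (r from 0 to 6): 6480.
Outer (θ): 12960π.

Therefore the triple integral equals 12960π.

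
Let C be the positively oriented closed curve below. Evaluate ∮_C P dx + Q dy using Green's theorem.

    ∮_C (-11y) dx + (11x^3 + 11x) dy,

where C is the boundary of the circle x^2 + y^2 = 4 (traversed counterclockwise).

Green's theorem converts the closed line integral into a double integral over the enclosed region D:

    ∮_C P dx + Q dy = ∬_D (∂Q/∂x - ∂P/∂y) dA.

Here P = -11y, Q = 11x^3 + 11x, so

    ∂Q/∂x = 33x^2 + 11,    ∂P/∂y = -11,
    ∂Q/∂x - ∂P/∂y = 33x^2 + 22.

D is the region x^2 + y^2 ≤ 4. Evaluating the double integral:

In polar coordinates (x = r cos θ, y = r sin θ, dA = r dr dθ) the integrand becomes 33r^2cos(θ)^2 + 22, so

    ∬_D (33x^2 + 22) dA = ∫_0^{2π} ∫_0^{2} (33r^2cos(θ)^2 + 22) · r dr dθ.

Inner (r from 0 to 2): 132cos(θ)^2 + 44.
Outer (θ from 0 to 2π): 220π.

Therefore ∮_C P dx + Q dy = 220π.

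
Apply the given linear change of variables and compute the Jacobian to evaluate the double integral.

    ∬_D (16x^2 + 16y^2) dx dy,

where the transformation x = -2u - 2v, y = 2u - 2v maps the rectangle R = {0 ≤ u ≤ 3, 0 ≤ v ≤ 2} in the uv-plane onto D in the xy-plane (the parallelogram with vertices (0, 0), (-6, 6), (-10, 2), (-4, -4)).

Compute the Jacobian determinant of (x, y) with respect to (u, v):

    ∂(x,y)/∂(u,v) = | -2  -2 | = (-2)(-2) - (-2)(2) = 8.
                   | 2  -2 |

Its absolute value is |J| = 8 (the area scaling factor).

Substituting x = -2u - 2v, y = 2u - 2v into the integrand,

    16x^2 + 16y^2 → 128u^2 + 128v^2,

so the integral becomes

    ∬_R (128u^2 + 128v^2) · |J| du dv = ∫_0^3 ∫_0^2 (1024u^2 + 1024v^2) dv du.

Inner (v): 2048u^2 + 8192/3.
Outer (u): 26624.

Therefore ∬_D (16x^2 + 16y^2) dx dy = 26624.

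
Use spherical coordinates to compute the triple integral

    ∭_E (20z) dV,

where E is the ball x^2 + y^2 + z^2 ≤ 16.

In spherical coordinates, x = ρ sin(φ) cos(θ), y = ρ sin(φ) sin(θ), z = ρ cos(φ), and dV = ρ^2 sin(φ) dρ dφ dθ.

The integrand becomes 20ρ cos(φ), so

    ∭_E (20z) dV = ∫_{0}^{2π} ∫_{0}^{π} ∫_{0}^{4} (20ρ cos(φ)) · ρ^2 sin(φ) dρ dφ dθ.

Inner (ρ): 640sin(2φ).
Middle (φ): 0.
Outer (θ): 0.

Therefore the triple integral equals 0.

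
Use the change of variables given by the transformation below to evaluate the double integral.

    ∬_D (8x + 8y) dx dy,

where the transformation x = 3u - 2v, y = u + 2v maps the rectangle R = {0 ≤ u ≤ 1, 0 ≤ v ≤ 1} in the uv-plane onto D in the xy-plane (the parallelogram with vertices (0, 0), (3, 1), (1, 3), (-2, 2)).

Compute the Jacobian determinant of (x, y) with respect to (u, v):

    ∂(x,y)/∂(u,v) = | 3  -2 | = (3)(2) - (-2)(1) = 8.
                   | 1  2 |

Its absolute value is |J| = 8 (the area scaling factor).

Substituting x = 3u - 2v, y = u + 2v into the integrand,

    8x + 8y → 32u,

so the integral becomes

    ∬_R (32u) · |J| du dv = ∫_0^1 ∫_0^1 (256u) dv du.

Inner (v): 256u.
Outer (u): 128.

Therefore ∬_D (8x + 8y) dx dy = 128.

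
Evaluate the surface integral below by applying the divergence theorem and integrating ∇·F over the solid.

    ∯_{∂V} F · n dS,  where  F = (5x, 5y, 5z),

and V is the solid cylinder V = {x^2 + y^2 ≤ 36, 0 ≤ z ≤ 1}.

By the divergence theorem,

    ∯_{∂V} F · n dS = ∭_V (∇ · F) dV.

Compute the divergence:
    ∇ · F = ∂F_x/∂x + ∂F_y/∂y + ∂F_z/∂z = 5 + 5 + 5 = 15.

In cylindrical coordinates, x = r cos(θ), y = r sin(θ), z = z, dV = r dr dθ dz, with 0 ≤ r ≤ 6, 0 ≤ θ ≤ 2π, 0 ≤ z ≤ 1.

The integrand, after substitution and multiplying by the volume element, becomes (15) · r, so

    ∭_V (∇·F) dV = ∫_0^{2π} ∫_0^{6} ∫_0^{1} (15) · r dz dr dθ.

Inner (z from 0 to 1): 15r.
Middle (r from 0 to 6): 270.
Outer (θ from 0 to 2π): 540π.

Therefore ∯_{∂V} F · n dS = 540π.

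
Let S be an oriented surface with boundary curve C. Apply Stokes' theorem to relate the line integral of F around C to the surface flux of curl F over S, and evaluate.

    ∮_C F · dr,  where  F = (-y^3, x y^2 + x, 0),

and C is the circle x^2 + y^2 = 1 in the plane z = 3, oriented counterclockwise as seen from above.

Let S be the flat disk x^2 + y^2 ≤ 1 in the plane z = 3, with upward unit normal n̂ = ẑ. By Stokes' theorem,

    ∮_C F · dr = ∬_S (∇ × F) · n̂ dS = ∬_D (curl F)_z dA,

where D is the disk x^2 + y^2 ≤ 1.

Compute the curl of F = (-y^3, x y^2 + x, 0):
    (∇ × F)_x = ∂F_z/∂y - ∂F_y/∂z = 0,
    (∇ × F)_y = ∂F_x/∂z - ∂F_z/∂x = 0,
    (∇ × F)_z = ∂F_y/∂x - ∂F_x/∂y = 4y^2 + 1.

On z = 3, (curl F)_z = 4y^2 + 1.

Convert to polar (x = r cos θ, y = r sin θ, dA = r dr dθ); the integrand becomes 4r^2sin(θ)^2 + 1, so

    ∬_D (curl F)_z dA = ∫_0^{2π} ∫_0^{1} (4r^2sin(θ)^2 + 1) · r dr dθ.

Inner (r from 0 to 1): sin(θ)^2 + 1/2.
Outer (θ from 0 to 2π): 2π.

Therefore ∮_C F · dr = 2π.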